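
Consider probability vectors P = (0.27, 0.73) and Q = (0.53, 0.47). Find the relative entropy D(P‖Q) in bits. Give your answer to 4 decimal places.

D(P‖Q) = Σ p·log₂(p/q).
  0.27·log₂(0.27/0.53) = -0.26272
  0.73·log₂(0.73/0.47) = 0.46372
D(P‖Q) = 0.2010 bits.

0.2010 bits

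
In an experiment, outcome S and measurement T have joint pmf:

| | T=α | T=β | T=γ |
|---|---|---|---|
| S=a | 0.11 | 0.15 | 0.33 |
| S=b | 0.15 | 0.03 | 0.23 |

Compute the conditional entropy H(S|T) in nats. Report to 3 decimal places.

Chain rule: H(S|T) = H(S,T) − H(T).
Marginals: p(S) = (0.5900, 0.4100), p(T) = (0.2600, 0.1800, 0.5600).
H(S,T) = 1.6210 nats; H(T) = 0.9836 nats.
H(S|T) = 1.6210 − 0.9836 = 0.637 nats.

0.637 nats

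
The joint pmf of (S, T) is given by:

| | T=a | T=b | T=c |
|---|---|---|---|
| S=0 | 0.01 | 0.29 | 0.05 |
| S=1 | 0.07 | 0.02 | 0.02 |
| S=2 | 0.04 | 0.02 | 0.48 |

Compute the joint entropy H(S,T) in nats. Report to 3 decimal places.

H(S,T) = −Σ p(x,y)·ln p(x,y) over all 9 cells.
  cell (0,a): −0.01·ln0.01 = 0.0461
  cell (0,b): −0.29·ln0.29 = 0.3590
  cell (0,c): −0.05·ln0.05 = 0.1498
  cell (1,a): −0.07·ln0.07 = 0.1861
  cell (1,b): −0.02·ln0.02 = 0.0782
  cell (1,c): −0.02·ln0.02 = 0.0782
  cell (2,a): −0.04·ln0.04 = 0.1288
  cell (2,b): −0.02·ln0.02 = 0.0782
  cell (2,c): −0.48·ln0.48 = 0.3523
Sum = 1.457 nats.

1.457 nats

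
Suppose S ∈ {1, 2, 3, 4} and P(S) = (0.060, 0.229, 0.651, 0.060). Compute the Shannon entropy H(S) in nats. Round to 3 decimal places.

H(S) = −Σ p·ln p.
  −(0.060)·ln(0.060) = 0.1688
  −(0.229)·ln(0.229) = 0.3376
  −(0.651)·ln(0.651) = 0.2794
  −(0.060)·ln(0.060) = 0.1688
Sum: 0.1688 + 0.3376 + 0.2794 + 0.1688 = 0.955 nats.

0.955 nats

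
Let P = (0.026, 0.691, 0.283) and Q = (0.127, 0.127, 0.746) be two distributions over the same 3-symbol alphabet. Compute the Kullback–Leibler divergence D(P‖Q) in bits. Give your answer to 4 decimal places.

1.2335 bits

D(P‖Q) = Σ p·log₂(p/q).
  0.026·log₂(0.026/0.127) = -0.05949
  0.691·log₂(0.691/0.127) = 1.68871
  0.283·log₂(0.283/0.746) = -0.39574
D(P‖Q) = 1.2335 bits.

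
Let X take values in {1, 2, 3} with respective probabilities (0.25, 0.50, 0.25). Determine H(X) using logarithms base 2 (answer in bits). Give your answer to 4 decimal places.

H(X) = −Σ p·log₂ p.
  −(0.25)·log₂(0.25) = 0.50000
  −(0.50)·log₂(0.50) = 0.50000
  −(0.25)·log₂(0.25) = 0.50000
Sum: 0.50000 + 0.50000 + 0.50000 = 1.5000 bits.

1.5000 bits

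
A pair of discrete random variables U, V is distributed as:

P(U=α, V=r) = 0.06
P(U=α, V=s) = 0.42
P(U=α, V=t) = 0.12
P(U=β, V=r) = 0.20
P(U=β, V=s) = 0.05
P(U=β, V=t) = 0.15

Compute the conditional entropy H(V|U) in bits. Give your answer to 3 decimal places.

Marginals: p(U) = (0.6000, 0.4000), p(V) = (0.2600, 0.4700, 0.2700).
H(V|U) = Σ p(U) · H(V|U=·).
  U=α: p=0.6000, H(V|U=α) = 1.1568
  U=β: p=0.4000, H(V|U=β) = 1.4056
Weighted sum = 1.256 bits.

1.256 bits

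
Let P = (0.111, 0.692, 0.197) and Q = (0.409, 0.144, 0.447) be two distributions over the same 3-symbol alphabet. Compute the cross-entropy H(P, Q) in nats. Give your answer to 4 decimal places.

1.5989 nats

H(P,Q) = −Σ p·ln q.
  −0.111·ln(0.409) = 0.09924
  −0.692·ln(0.144) = 1.34106
  −0.197·ln(0.447) = 0.15862
H(P,Q) = 1.5989 nats.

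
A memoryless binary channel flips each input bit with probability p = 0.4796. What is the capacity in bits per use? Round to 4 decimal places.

Binary symmetric channel: C = 1 − h₂(ε) where h₂ is the binary entropy function.
h₂(0.4796) = −0.4796·log₂0.4796 − 0.5204·log₂0.5204 = 0.9988.
C = 1 − 0.9988 = 0.0012 bits per channel use.

0.0012 bits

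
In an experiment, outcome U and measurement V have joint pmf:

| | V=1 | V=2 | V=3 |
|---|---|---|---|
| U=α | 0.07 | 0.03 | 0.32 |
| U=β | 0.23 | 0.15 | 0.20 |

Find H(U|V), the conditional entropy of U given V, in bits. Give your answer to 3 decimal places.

0.852 bits

Chain rule: H(U|V) = H(U,V) − H(V).
Marginals: p(U) = (0.4200, 0.5800), p(V) = (0.3000, 0.1800, 0.5200).
H(U,V) = 2.3090 bits; H(V) = 1.4570 bits.
H(U|V) = 2.3090 − 1.4570 = 0.852 bits.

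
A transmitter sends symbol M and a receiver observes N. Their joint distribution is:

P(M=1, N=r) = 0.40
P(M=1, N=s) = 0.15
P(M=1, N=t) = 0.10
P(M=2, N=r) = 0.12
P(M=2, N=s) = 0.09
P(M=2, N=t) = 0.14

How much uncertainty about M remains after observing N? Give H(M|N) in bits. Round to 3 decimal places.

Marginals: p(M) = (0.6500, 0.3500), p(N) = (0.5200, 0.2400, 0.2400).
H(M|N) = Σ p(N) · H(M|N=·).
  N=r: p=0.5200, H(M|N=r) = 0.7793
  N=s: p=0.2400, H(M|N=s) = 0.9544
  N=t: p=0.2400, H(M|N=t) = 0.9799
Weighted sum = 0.869 bits.

0.869 bits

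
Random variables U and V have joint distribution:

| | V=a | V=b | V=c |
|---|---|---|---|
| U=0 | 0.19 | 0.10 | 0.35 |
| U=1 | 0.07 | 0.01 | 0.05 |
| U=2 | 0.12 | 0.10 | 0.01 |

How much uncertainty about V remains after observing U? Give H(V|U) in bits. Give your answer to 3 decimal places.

1.352 bits

Chain rule: H(V|U) = H(U,V) − H(U).
Marginals: p(U) = (0.6400, 0.1300, 0.2300), p(V) = (0.3800, 0.2100, 0.4100).
H(U,V) = 2.6343 bits; H(U) = 1.2824 bits.
H(V|U) = 2.6343 − 1.2824 = 1.352 bits.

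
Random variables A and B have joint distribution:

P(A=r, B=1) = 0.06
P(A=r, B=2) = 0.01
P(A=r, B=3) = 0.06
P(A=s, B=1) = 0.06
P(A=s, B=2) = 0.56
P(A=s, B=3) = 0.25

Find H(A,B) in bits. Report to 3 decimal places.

H(A,B) = −Σ p(x,y)·log₂ p(x,y) over all 6 cells.
  cell (r,1): −0.06·log₂0.06 = 0.2435
  cell (r,2): −0.01·log₂0.01 = 0.0664
  cell (r,3): −0.06·log₂0.06 = 0.2435
  cell (s,1): −0.06·log₂0.06 = 0.2435
  cell (s,2): −0.56·log₂0.56 = 0.4684
  cell (s,3): −0.25·log₂0.25 = 0.5000
Sum = 1.765 bits.

1.765 bits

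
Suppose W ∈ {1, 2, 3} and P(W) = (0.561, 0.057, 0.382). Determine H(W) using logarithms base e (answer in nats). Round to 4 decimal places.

0.8552 nats

H(W) = −Σ p·ln p.
  −(0.561)·ln(0.561) = 0.32428
  −(0.057)·ln(0.057) = 0.16329
  −(0.382)·ln(0.382) = 0.36761
Sum: 0.32428 + 0.16329 + 0.36761 = 0.8552 nats.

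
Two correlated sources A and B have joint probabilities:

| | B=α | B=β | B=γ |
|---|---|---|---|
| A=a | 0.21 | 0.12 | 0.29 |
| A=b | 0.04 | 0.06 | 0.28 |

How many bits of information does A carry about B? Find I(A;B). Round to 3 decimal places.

Marginals: p(A) = (0.6200, 0.3800), p(B) = (0.2500, 0.1800, 0.5700).
I(A;B) = H(A) + H(B) − H(A,B).
H(A) = 0.9580, H(B) = 1.4076, H(A,B) = 2.3013.
I(A;B) = 0.9580 + 1.4076 − 2.3013 = 0.064 bits.

0.064 bits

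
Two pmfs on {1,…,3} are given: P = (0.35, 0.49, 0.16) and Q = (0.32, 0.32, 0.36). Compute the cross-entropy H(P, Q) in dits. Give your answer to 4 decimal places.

H(P,Q) = −Σ p·log₁₀ q.
  −0.35·log₁₀(0.32) = 0.17320
  −0.49·log₁₀(0.32) = 0.24248
  −0.16·log₁₀(0.36) = 0.07099
H(P,Q) = 0.4867 dits.

0.4867 dits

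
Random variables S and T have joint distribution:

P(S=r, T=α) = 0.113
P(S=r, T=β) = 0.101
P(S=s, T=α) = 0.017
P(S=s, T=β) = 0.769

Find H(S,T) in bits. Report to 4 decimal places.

1.0809 bits

H(S,T) = −Σ p(x,y)·log₂ p(x,y) over all 4 cells.
  cell (r,α): −0.113·log₂0.113 = 0.35545
  cell (r,β): −0.101·log₂0.101 = 0.33406
  cell (s,α): −0.017·log₂0.017 = 0.09993
  cell (s,β): −0.769·log₂0.769 = 0.29141
Sum = 1.0809 bits.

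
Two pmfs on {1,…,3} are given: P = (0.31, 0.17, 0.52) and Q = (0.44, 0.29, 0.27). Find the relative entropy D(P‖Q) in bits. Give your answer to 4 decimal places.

D(P‖Q) = Σ p·log₂(p/q).
  0.31·log₂(0.31/0.44) = -0.15662
  0.17·log₂(0.17/0.29) = -0.13099
  0.52·log₂(0.52/0.27) = 0.49169
D(P‖Q) = 0.2041 bits.

0.2041 bits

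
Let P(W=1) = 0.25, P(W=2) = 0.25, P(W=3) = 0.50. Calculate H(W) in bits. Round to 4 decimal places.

1.5000 bits

H(W) = −Σ p·log₂ p.
  −(0.25)·log₂(0.25) = 0.50000
  −(0.25)·log₂(0.25) = 0.50000
  −(0.50)·log₂(0.50) = 0.50000
Sum: 0.50000 + 0.50000 + 0.50000 = 1.5000 bits.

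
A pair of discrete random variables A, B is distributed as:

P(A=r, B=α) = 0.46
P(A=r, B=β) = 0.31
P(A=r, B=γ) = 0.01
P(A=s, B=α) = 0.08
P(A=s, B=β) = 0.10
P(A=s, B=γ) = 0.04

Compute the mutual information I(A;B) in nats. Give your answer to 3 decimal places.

0.048 nats

Marginals: p(A) = (0.7800, 0.2200), p(B) = (0.5400, 0.4100, 0.0500).
I(A;B) = H(A) + H(B) − H(A,B).
H(A) = 0.5269, H(B) = 0.8481, H(A,B) = 1.3274.
I(A;B) = 0.5269 + 0.8481 − 1.3274 = 0.048 nats.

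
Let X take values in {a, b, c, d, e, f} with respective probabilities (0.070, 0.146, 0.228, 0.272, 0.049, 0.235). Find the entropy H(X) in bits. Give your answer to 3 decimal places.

H(X) = −Σ p·log₂ p.
  −(0.070)·log₂(0.070) = 0.2686
  −(0.146)·log₂(0.146) = 0.4053
  −(0.228)·log₂(0.228) = 0.4863
  −(0.272)·log₂(0.272) = 0.5109
  −(0.049)·log₂(0.049) = 0.2132
  −(0.235)·log₂(0.235) = 0.4910
Sum: 0.2686 + 0.4053 + 0.4863 + 0.5109 + 0.2132 + 0.4910 = 2.375 bits.

2.375 bits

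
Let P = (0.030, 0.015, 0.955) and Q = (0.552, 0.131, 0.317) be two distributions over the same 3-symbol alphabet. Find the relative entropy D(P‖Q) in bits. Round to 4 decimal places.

D(P‖Q) = Σ p·log₂(p/q).
  0.030·log₂(0.030/0.552) = -0.12605
  0.015·log₂(0.015/0.131) = -0.04690
  0.955·log₂(0.955/0.317) = 1.51942
D(P‖Q) = 1.3465 bits.

1.3465 bits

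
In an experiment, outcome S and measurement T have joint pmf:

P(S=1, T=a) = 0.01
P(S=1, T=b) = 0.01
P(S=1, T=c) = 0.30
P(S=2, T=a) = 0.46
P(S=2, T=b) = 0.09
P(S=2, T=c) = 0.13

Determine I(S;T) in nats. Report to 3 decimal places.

0.282 nats

Marginals: p(S) = (0.3200, 0.6800), p(T) = (0.4700, 0.1000, 0.4300).
I(S;T) = Σ p(x,y)·ln[p(x,y)/(p(x)p(y))].
  (1,a): 0.01·ln(0.0665) = -0.0271
  (1,b): 0.01·ln(0.3125) = -0.0116
  (1,c): 0.30·ln(2.1802) = 0.2338
  (2,a): 0.46·ln(1.4393) = 0.1675
  (2,b): 0.09·ln(1.3235) = 0.0252
  (2,c): 0.13·ln(0.4446) = -0.1054
Sum = 0.282 nats.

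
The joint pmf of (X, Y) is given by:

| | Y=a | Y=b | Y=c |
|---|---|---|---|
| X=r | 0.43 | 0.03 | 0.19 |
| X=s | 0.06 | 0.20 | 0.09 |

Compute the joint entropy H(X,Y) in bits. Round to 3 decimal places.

2.151 bits

H(X,Y) = −Σ p(x,y)·log₂ p(x,y) over all 6 cells.
  cell (r,a): −0.43·log₂0.43 = 0.5236
  cell (r,b): −0.03·log₂0.03 = 0.1518
  cell (r,c): −0.19·log₂0.19 = 0.4552
  cell (s,a): −0.06·log₂0.06 = 0.2435
  cell (s,b): −0.20·log₂0.20 = 0.4644
  cell (s,c): −0.09·log₂0.09 = 0.3127
Sum = 2.151 bits.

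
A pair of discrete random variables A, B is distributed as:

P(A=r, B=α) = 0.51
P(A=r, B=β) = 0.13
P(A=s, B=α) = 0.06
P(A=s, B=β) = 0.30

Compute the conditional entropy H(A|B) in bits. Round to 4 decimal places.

0.6569 bits

Marginals: p(A) = (0.6400, 0.3600), p(B) = (0.5700, 0.4300).
H(A|B) = Σ p(B) · H(A|B=·).
  B=α: p=0.5700, H(A|B=α) = 0.4855
  B=β: p=0.4300, H(A|B=β) = 0.8841
Weighted sum = 0.6569 bits.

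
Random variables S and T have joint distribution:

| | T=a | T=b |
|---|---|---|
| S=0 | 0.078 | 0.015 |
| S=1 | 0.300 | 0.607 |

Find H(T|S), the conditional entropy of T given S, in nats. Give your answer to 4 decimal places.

0.6168 nats

Chain rule: H(T|S) = H(S,T) − H(S).
Marginals: p(S) = (0.0930, 0.9070), p(T) = (0.3780, 0.6220).
H(S,T) = 0.9262 nats; H(S) = 0.3094 nats.
H(T|S) = 0.9262 − 0.3094 = 0.6168 nats.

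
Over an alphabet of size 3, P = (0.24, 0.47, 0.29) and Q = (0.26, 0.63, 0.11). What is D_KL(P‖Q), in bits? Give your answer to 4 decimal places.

0.1792 bits

D(P‖Q) = Σ p·log₂(p/q).
  0.24·log₂(0.24/0.26) = -0.02771
  0.47·log₂(0.47/0.63) = -0.19866
  0.29·log₂(0.29/0.11) = 0.40558
D(P‖Q) = 0.1792 bits.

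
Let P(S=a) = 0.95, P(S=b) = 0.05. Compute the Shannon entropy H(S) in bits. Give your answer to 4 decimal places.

H(S) = −Σ p·log₂ p.
  −(0.95)·log₂(0.95) = 0.07030
  −(0.05)·log₂(0.05) = 0.21610
Sum: 0.07030 + 0.21610 = 0.2864 bits.

0.2864 bits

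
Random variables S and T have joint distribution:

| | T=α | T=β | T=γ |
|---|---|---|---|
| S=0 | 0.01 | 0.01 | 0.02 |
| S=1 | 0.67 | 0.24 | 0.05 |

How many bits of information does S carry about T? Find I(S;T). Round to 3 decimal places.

Marginals: p(S) = (0.0400, 0.9600), p(T) = (0.6800, 0.2500, 0.0700).
I(S;T) = Σ p(x,y)·log₂[p(x,y)/(p(x)p(y))].
  (0,α): 0.01·log₂(0.3676) = -0.0144
  (0,β): 0.01·log₂(1.0000) = 0.0000
  (0,γ): 0.02·log₂(7.1429) = 0.0567
  (1,α): 0.67·log₂(1.0263) = 0.0251
  (1,β): 0.24·log₂(1.0000) = 0.0000
  (1,γ): 0.05·log₂(0.7440) = -0.0213
Sum = 0.046 bits.

0.046 bits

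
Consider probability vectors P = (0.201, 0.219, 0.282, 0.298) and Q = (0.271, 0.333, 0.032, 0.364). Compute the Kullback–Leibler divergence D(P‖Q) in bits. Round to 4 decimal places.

D(P‖Q) = Σ p·log₂(p/q).
  0.201·log₂(0.201/0.271) = -0.08665
  0.219·log₂(0.219/0.333) = -0.13241
  0.282·log₂(0.282/0.032) = 0.88535
  0.298·log₂(0.298/0.364) = -0.08601
D(P‖Q) = 0.5803 bits.

0.5803 bits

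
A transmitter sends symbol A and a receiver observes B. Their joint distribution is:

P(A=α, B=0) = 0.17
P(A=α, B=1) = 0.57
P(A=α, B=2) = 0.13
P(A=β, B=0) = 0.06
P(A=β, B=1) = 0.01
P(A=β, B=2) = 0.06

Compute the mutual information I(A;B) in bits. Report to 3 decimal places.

Marginals: p(A) = (0.8700, 0.1300), p(B) = (0.2300, 0.5800, 0.1900).
I(A;B) = Σ p(x,y)·log₂[p(x,y)/(p(x)p(y))].
  (α,0): 0.17·log₂(0.8496) = -0.0400
  (α,1): 0.57·log₂(1.1296) = 0.1002
  (α,2): 0.13·log₂(0.7864) = -0.0451
  (β,0): 0.06·log₂(2.0067) = 0.0603
  (β,1): 0.01·log₂(0.1326) = -0.0291
  (β,2): 0.06·log₂(2.4291) = 0.0768
Sum = 0.123 bits.

0.123 bits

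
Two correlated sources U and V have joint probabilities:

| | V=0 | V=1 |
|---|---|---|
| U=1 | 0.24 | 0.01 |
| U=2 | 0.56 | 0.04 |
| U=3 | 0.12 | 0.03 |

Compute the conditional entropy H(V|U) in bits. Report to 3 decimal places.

Marginals: p(U) = (0.2500, 0.6000, 0.1500), p(V) = (0.9200, 0.0800).
H(V|U) = Σ p(U) · H(V|U=·).
  U=1: p=0.2500, H(V|U=1) = 0.2423
  U=2: p=0.6000, H(V|U=2) = 0.3534
  U=3: p=0.1500, H(V|U=3) = 0.7219
Weighted sum = 0.381 bits.

0.381 bits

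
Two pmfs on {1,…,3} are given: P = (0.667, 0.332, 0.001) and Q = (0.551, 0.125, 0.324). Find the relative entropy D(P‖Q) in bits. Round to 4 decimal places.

0.6434 bits

D(P‖Q) = Σ p·log₂(p/q).
  0.667·log₂(0.667/0.551) = 0.18385
  0.332·log₂(0.332/0.125) = 0.46787
  0.001·log₂(0.001/0.324) = -0.00834
D(P‖Q) = 0.6434 bits.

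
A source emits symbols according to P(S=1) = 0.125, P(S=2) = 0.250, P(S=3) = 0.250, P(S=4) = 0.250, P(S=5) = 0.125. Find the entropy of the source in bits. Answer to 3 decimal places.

H(S) = −Σ p·log₂ p.
  −(0.125)·log₂(0.125) = 0.3750
  −(0.250)·log₂(0.250) = 0.5000
  −(0.250)·log₂(0.250) = 0.5000
  −(0.250)·log₂(0.250) = 0.5000
  −(0.125)·log₂(0.125) = 0.3750
Sum: 0.3750 + 0.5000 + 0.5000 + 0.5000 + 0.3750 = 2.250 bits.

2.250 bits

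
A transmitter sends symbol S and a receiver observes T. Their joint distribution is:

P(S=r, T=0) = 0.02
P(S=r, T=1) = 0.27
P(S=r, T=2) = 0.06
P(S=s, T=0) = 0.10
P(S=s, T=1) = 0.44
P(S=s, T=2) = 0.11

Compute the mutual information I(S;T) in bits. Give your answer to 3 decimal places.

0.016 bits

Marginals: p(S) = (0.3500, 0.6500), p(T) = (0.1200, 0.7100, 0.1700).
I(S;T) = Σ p(x,y)·log₂[p(x,y)/(p(x)p(y))].
  (r,0): 0.02·log₂(0.4762) = -0.0214
  (r,1): 0.27·log₂(1.0865) = 0.0323
  (r,2): 0.06·log₂(1.0084) = 0.0007
  (s,0): 0.10·log₂(1.2821) = 0.0358
  (s,1): 0.44·log₂(0.9534) = -0.0303
  (s,2): 0.11·log₂(0.9955) = -0.0007
Sum = 0.016 bits.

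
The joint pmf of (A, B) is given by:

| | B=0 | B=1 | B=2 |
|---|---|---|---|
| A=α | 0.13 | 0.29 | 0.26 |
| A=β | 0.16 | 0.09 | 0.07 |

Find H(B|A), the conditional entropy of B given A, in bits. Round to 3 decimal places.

Marginals: p(A) = (0.6800, 0.3200), p(B) = (0.2900, 0.3800, 0.3300).
H(B|A) = Σ p(A) · H(B|A=·).
  A=α: p=0.6800, H(B|A=α) = 1.5110
  A=β: p=0.3200, H(B|A=β) = 1.4943
Weighted sum = 1.506 bits.

1.506 bits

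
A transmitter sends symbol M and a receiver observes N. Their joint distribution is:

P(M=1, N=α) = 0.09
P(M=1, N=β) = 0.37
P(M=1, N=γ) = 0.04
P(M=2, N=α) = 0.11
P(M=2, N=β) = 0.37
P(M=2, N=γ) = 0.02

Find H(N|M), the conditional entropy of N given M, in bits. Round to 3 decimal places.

Marginals: p(M) = (0.5000, 0.5000), p(N) = (0.2000, 0.7400, 0.0600).
H(N|M) = Σ p(M) · H(N|M=·).
  M=1: p=0.5000, H(N|M=1) = 1.0583
  M=2: p=0.5000, H(N|M=2) = 0.9878
Weighted sum = 1.023 bits.

1.023 bits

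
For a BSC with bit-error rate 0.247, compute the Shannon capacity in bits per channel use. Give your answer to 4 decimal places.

Binary symmetric channel: C = 1 − h₂(ε) where h₂ is the binary entropy function.
h₂(0.247) = −0.247·log₂0.247 − 0.753·log₂0.753 = 0.8065.
C = 1 − 0.8065 = 0.1935 bits per channel use.

0.1935 bits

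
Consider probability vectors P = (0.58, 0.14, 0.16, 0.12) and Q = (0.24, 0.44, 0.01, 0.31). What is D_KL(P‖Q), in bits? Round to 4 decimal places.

0.9828 bits

D(P‖Q) = Σ p·log₂(p/q).
  0.58·log₂(0.58/0.24) = 0.73835
  0.14·log₂(0.14/0.44) = -0.23129
  0.16·log₂(0.16/0.01) = 0.64000
  0.12·log₂(0.12/0.31) = -0.16431
D(P‖Q) = 0.9828 bits.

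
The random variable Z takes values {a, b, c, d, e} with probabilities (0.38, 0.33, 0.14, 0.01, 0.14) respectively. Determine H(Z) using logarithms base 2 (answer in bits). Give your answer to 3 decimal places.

1.919 bits

H(Z) = −Σ p·log₂ p.
  −(0.38)·log₂(0.38) = 0.5305
  −(0.33)·log₂(0.33) = 0.5278
  −(0.14)·log₂(0.14) = 0.3971
  −(0.01)·log₂(0.01) = 0.0664
  −(0.14)·log₂(0.14) = 0.3971
Sum: 0.5305 + 0.5278 + 0.3971 + 0.0664 + 0.3971 = 1.919 bits.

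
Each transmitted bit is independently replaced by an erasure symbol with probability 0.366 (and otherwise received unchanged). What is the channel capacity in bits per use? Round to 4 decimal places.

0.6340 bits

Binary erasure channel: capacity C = 1 − ε.
C = 1 − 0.366 = 0.6340 bits per channel use.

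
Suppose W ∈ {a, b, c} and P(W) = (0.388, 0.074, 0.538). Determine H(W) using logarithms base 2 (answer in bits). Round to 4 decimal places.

H(W) = −Σ p·log₂ p.
  −(0.388)·log₂(0.388) = 0.52996
  −(0.074)·log₂(0.074) = 0.27797
  −(0.538)·log₂(0.538) = 0.48115
Sum: 0.52996 + 0.27797 + 0.48115 = 1.2891 bits.

1.2891 bits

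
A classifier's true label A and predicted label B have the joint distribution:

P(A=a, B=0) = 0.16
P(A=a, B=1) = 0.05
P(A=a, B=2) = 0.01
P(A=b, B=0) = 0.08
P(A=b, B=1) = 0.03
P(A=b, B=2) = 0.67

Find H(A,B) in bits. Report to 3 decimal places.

1.536 bits

H(A,B) = −Σ p(x,y)·log₂ p(x,y) over all 6 cells.
  cell (a,0): −0.16·log₂0.16 = 0.4230
  cell (a,1): −0.05·log₂0.05 = 0.2161
  cell (a,2): −0.01·log₂0.01 = 0.0664
  cell (b,0): −0.08·log₂0.08 = 0.2915
  cell (b,1): −0.03·log₂0.03 = 0.1518
  cell (b,2): −0.67·log₂0.67 = 0.3871
Sum = 1.536 bits.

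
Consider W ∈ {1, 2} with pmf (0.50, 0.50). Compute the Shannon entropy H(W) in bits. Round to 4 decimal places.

H(W) = −Σ p·log₂ p.
  −(0.50)·log₂(0.50) = 0.50000
  −(0.50)·log₂(0.50) = 0.50000
Sum: 0.50000 + 0.50000 = 1.0000 bits.

1.0000 bits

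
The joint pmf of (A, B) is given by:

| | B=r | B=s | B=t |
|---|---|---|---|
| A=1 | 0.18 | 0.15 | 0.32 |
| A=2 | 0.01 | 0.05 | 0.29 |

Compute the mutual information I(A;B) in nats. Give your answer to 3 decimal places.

Marginals: p(A) = (0.6500, 0.3500), p(B) = (0.1900, 0.2000, 0.6100).
I(A;B) = Σ p(x,y)·ln[p(x,y)/(p(x)p(y))].
  (1,r): 0.18·ln(1.4575) = 0.0678
  (1,s): 0.15·ln(1.1538) = 0.0215
  (1,t): 0.32·ln(0.8071) = -0.0686
  (2,r): 0.01·ln(0.1504) = -0.0189
  (2,s): 0.05·ln(0.7143) = -0.0168
  (2,t): 0.29·ln(1.3583) = 0.0888
Sum = 0.074 nats.

0.074 nats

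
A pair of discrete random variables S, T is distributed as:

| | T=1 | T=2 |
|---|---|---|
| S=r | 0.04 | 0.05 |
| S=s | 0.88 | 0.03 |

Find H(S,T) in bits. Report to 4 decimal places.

0.7159 bits

H(S,T) = −Σ p(x,y)·log₂ p(x,y) over all 4 cells.
  cell (r,1): −0.04·log₂0.04 = 0.18575
  cell (r,2): −0.05·log₂0.05 = 0.21610
  cell (s,1): −0.88·log₂0.88 = 0.16229
  cell (s,2): −0.03·log₂0.03 = 0.15177
Sum = 0.7159 bits.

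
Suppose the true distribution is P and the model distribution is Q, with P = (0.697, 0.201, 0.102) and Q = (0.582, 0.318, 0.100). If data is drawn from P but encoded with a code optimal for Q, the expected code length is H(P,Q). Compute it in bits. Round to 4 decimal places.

H(P,Q) = −Σ p·log₂ q.
  −0.697·log₂(0.582) = 0.54429
  −0.201·log₂(0.318) = 0.33223
  −0.102·log₂(0.100) = 0.33884
H(P,Q) = 1.2154 bits.

1.2154 bits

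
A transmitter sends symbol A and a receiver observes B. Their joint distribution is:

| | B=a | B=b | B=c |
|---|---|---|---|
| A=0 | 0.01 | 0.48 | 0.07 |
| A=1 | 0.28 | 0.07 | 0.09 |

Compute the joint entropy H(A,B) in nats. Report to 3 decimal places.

1.344 nats

H(A,B) = −Σ p(x,y)·ln p(x,y) over all 6 cells.
  cell (0,a): −0.01·ln0.01 = 0.0461
  cell (0,b): −0.48·ln0.48 = 0.3523
  cell (0,c): −0.07·ln0.07 = 0.1861
  cell (1,a): −0.28·ln0.28 = 0.3564
  cell (1,b): −0.07·ln0.07 = 0.1861
  cell (1,c): −0.09·ln0.09 = 0.2167
Sum = 1.344 nats.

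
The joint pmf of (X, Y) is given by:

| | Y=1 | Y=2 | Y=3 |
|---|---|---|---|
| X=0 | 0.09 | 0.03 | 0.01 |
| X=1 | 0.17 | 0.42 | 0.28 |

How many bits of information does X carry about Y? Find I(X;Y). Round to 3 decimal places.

0.094 bits

Marginals: p(X) = (0.1300, 0.8700), p(Y) = (0.2600, 0.4500, 0.2900).
I(X;Y) = Σ p(x,y)·log₂[p(x,y)/(p(x)p(y))].
  (0,1): 0.09·log₂(2.6627) = 0.1272
  (0,2): 0.03·log₂(0.5128) = -0.0289
  (0,3): 0.01·log₂(0.2653) = -0.0191
  (1,1): 0.17·log₂(0.7515) = -0.0701
  (1,2): 0.42·log₂(1.0728) = 0.0426
  (1,3): 0.28·log₂(1.1098) = 0.0421
Sum = 0.094 bits.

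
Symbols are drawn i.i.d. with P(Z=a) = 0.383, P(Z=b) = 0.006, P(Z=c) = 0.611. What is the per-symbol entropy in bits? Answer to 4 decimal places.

H(Z) = −Σ p·log₂ p.
  −(0.383)·log₂(0.383) = 0.53030
  −(0.006)·log₂(0.006) = 0.04428
  −(0.611)·log₂(0.611) = 0.43427
Sum: 0.53030 + 0.04428 + 0.43427 = 1.0089 bits.

1.0089 bits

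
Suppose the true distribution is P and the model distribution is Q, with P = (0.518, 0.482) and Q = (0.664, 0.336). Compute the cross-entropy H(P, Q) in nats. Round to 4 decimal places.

0.7378 nats

H(P,Q) = −Σ p·ln q.
  −0.518·ln(0.664) = 0.21211
  −0.482·ln(0.336) = 0.52569
H(P,Q) = 0.7378 nats.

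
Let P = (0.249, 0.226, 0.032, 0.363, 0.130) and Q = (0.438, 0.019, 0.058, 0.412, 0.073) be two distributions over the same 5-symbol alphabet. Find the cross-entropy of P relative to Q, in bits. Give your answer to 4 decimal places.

2.6755 bits

H(P,Q) = −Σ p·log₂ q.
  −0.249·log₂(0.438) = 0.29656
  −0.226·log₂(0.019) = 1.29224
  −0.032·log₂(0.058) = 0.13145
  −0.363·log₂(0.412) = 0.46438
  −0.130·log₂(0.073) = 0.49087
H(P,Q) = 2.6755 bits.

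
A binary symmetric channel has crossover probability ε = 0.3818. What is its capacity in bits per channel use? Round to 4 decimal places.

Binary symmetric channel: C = 1 − h₂(ε) where h₂ is the binary entropy function.
h₂(0.3818) = −0.3818·log₂0.3818 − 0.6182·log₂0.6182 = 0.9593.
C = 1 − 0.9593 = 0.0407 bits per channel use.

0.0407 bits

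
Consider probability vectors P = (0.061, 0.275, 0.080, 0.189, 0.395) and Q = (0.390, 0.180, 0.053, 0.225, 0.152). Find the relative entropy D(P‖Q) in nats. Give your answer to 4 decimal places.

D(P‖Q) = Σ p·ln(p/q).
  0.061·ln(0.061/0.390) = -0.11317
  0.275·ln(0.275/0.180) = 0.11655
  0.080·ln(0.080/0.053) = 0.03294
  0.189·ln(0.189/0.225) = -0.03295
  0.395·ln(0.395/0.152) = 0.37723
D(P‖Q) = 0.3806 nats.

0.3806 nats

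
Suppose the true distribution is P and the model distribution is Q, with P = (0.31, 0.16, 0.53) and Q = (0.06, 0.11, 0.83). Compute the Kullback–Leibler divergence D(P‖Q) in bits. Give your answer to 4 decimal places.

D(P‖Q) = Σ p·log₂(p/q).
  0.31·log₂(0.31/0.06) = 0.73446
  0.16·log₂(0.16/0.11) = 0.08649
  0.53·log₂(0.53/0.83) = -0.34297
D(P‖Q) = 0.4780 bits.

0.4780 bits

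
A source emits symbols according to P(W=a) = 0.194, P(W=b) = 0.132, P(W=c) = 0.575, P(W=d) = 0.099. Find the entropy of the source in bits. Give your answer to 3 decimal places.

1.634 bits

H(W) = −Σ p·log₂ p.
  −(0.194)·log₂(0.194) = 0.4590
  −(0.132)·log₂(0.132) = 0.3856
  −(0.575)·log₂(0.575) = 0.4591
  −(0.099)·log₂(0.099) = 0.3303
Sum: 0.4590 + 0.3856 + 0.4591 + 0.3303 = 1.634 bits.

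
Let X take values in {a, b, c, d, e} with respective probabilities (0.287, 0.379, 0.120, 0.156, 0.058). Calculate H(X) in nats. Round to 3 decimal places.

H(X) = −Σ p·ln p.
  −(0.287)·ln(0.287) = 0.3583
  −(0.379)·ln(0.379) = 0.3677
  −(0.120)·ln(0.120) = 0.2544
  −(0.156)·ln(0.156) = 0.2898
  −(0.058)·ln(0.058) = 0.1651
Sum: 0.3583 + 0.3677 + 0.2544 + 0.2898 + 0.1651 = 1.435 nats.

1.435 nats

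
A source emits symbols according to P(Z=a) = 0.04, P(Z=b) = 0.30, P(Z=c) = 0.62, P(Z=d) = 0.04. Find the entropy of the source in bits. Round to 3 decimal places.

1.320 bits

H(Z) = −Σ p·log₂ p.
  −(0.04)·log₂(0.04) = 0.1858
  −(0.30)·log₂(0.30) = 0.5211
  −(0.62)·log₂(0.62) = 0.4276
  −(0.04)·log₂(0.04) = 0.1858
Sum: 0.1858 + 0.5211 + 0.4276 + 0.1858 = 1.320 bits.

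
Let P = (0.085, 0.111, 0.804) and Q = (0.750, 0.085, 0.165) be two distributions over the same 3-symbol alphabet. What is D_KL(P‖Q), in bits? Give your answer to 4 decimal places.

1.6126 bits

D(P‖Q) = Σ p·log₂(p/q).
  0.085·log₂(0.085/0.750) = -0.26702
  0.111·log₂(0.111/0.085) = 0.04274
  0.804·log₂(0.804/0.165) = 1.83692
D(P‖Q) = 1.6126 bits.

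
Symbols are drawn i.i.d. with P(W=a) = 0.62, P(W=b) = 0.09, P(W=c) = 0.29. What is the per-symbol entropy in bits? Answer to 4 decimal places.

H(W) = −Σ p·log₂ p.
  −(0.62)·log₂(0.62) = 0.42759
  −(0.09)·log₂(0.09) = 0.31265
  −(0.29)·log₂(0.29) = 0.51790
Sum: 0.42759 + 0.31265 + 0.51790 = 1.2581 bits.

1.2581 bits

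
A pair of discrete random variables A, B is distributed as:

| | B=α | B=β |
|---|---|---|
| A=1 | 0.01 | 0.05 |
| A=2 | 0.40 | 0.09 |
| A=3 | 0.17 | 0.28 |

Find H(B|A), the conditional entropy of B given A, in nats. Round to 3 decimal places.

Chain rule: H(B|A) = H(A,B) − H(A).
Marginals: p(A) = (0.0600, 0.4900, 0.4500), p(B) = (0.5800, 0.4200).
H(A,B) = 1.4367 nats; H(A) = 0.8777 nats.
H(B|A) = 1.4367 − 0.8777 = 0.559 nats.

0.559 nats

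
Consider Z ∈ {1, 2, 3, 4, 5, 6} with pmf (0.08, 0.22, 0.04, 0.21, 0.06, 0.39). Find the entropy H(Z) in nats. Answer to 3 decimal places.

1.528 nats

H(Z) = −Σ p·ln p.
  −(0.08)·ln(0.08) = 0.2021
  −(0.22)·ln(0.22) = 0.3331
  −(0.04)·ln(0.04) = 0.1288
  −(0.21)·ln(0.21) = 0.3277
  −(0.06)·ln(0.06) = 0.1688
  −(0.39)·ln(0.39) = 0.3672
Sum: 0.2021 + 0.3331 + 0.1288 + 0.3277 + 0.1688 + 0.3672 = 1.528 nats.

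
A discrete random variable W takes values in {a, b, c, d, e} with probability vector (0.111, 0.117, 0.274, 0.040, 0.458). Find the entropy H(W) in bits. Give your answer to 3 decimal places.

1.928 bits

H(W) = −Σ p·log₂ p.
  −(0.111)·log₂(0.111) = 0.3520
  −(0.117)·log₂(0.117) = 0.3622
  −(0.274)·log₂(0.274) = 0.5118
  −(0.040)·log₂(0.040) = 0.1858
  −(0.458)·log₂(0.458) = 0.5160
Sum: 0.3520 + 0.3622 + 0.5118 + 0.1858 + 0.5160 = 1.928 bits.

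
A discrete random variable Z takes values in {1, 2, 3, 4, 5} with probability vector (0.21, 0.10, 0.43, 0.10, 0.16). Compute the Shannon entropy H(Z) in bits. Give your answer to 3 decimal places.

H(Z) = −Σ p·log₂ p.
  −(0.21)·log₂(0.21) = 0.4728
  −(0.10)·log₂(0.10) = 0.3322
  −(0.43)·log₂(0.43) = 0.5236
  −(0.10)·log₂(0.10) = 0.3322
  −(0.16)·log₂(0.16) = 0.4230
Sum: 0.4728 + 0.3322 + 0.5236 + 0.3322 + 0.4230 = 2.084 bits.

2.084 bits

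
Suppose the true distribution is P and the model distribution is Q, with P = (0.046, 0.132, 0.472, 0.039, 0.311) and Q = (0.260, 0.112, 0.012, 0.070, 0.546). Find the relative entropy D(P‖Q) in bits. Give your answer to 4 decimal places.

2.1314 bits

D(P‖Q) = Σ p·log₂(p/q).
  0.046·log₂(0.046/0.260) = -0.11495
  0.132·log₂(0.132/0.112) = 0.03129
  0.472·log₂(0.472/0.012) = 2.50051
  0.039·log₂(0.039/0.070) = -0.03291
  0.311·log₂(0.311/0.546) = -0.25253
D(P‖Q) = 2.1314 bits.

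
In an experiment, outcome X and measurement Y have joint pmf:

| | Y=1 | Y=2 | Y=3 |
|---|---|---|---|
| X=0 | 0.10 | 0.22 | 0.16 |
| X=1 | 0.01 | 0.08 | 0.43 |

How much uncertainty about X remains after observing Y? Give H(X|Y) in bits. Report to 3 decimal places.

Chain rule: H(X|Y) = H(X,Y) − H(Y).
Marginals: p(X) = (0.4800, 0.5200), p(Y) = (0.1100, 0.3000, 0.5900).
H(X,Y) = 2.1173 bits; H(Y) = 1.3205 bits.
H(X|Y) = 2.1173 − 1.3205 = 0.797 bits.

0.797 bits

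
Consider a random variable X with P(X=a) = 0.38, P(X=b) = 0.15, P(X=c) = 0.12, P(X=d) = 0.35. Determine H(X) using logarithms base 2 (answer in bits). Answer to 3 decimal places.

1.838 bits

H(X) = −Σ p·log₂ p.
  −(0.38)·log₂(0.38) = 0.5305
  −(0.15)·log₂(0.15) = 0.4105
  −(0.12)·log₂(0.12) = 0.3671
  −(0.35)·log₂(0.35) = 0.5301
Sum: 0.5305 + 0.4105 + 0.3671 + 0.5301 = 1.838 bits.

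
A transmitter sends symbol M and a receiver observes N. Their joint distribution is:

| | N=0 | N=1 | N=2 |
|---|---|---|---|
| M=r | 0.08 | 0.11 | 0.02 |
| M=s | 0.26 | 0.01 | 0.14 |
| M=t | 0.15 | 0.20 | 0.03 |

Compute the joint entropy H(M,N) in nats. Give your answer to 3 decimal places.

1.906 nats

H(M,N) = −Σ p(x,y)·ln p(x,y) over all 9 cells.
  cell (r,0): −0.08·ln0.08 = 0.2021
  cell (r,1): −0.11·ln0.11 = 0.2428
  cell (r,2): −0.02·ln0.02 = 0.0782
  cell (s,0): −0.26·ln0.26 = 0.3502
  cell (s,1): −0.01·ln0.01 = 0.0461
  cell (s,2): −0.14·ln0.14 = 0.2753
  cell (t,0): −0.15·ln0.15 = 0.2846
  cell (t,1): −0.20·ln0.20 = 0.3219
  cell (t,2): −0.03·ln0.03 = 0.1052
Sum = 1.906 nats.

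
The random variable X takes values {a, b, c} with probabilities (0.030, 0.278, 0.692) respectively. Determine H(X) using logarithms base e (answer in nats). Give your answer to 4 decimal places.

0.7158 nats

H(X) = −Σ p·ln p.
  −(0.030)·ln(0.030) = 0.10520
  −(0.278)·ln(0.278) = 0.35588
  −(0.692)·ln(0.692) = 0.25477
Sum: 0.10520 + 0.35588 + 0.25477 = 0.7158 nats.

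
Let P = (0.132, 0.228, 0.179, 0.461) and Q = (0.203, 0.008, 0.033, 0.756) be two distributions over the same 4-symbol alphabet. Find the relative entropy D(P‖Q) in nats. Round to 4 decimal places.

0.7816 nats

D(P‖Q) = Σ p·ln(p/q).
  0.132·ln(0.132/0.203) = -0.05681
  0.228·ln(0.228/0.008) = 0.76378
  0.179·ln(0.179/0.033) = 0.30267
  0.461·ln(0.461/0.756) = -0.22803
D(P‖Q) = 0.7816 nats.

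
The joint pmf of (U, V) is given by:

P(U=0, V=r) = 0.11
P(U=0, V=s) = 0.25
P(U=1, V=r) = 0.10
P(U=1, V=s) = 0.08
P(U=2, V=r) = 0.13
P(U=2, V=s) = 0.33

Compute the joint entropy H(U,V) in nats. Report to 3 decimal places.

H(U,V) = −Σ p(x,y)·ln p(x,y) over all 6 cells.
  cell (0,r): −0.11·ln0.11 = 0.2428
  cell (0,s): −0.25·ln0.25 = 0.3466
  cell (1,r): −0.10·ln0.10 = 0.2303
  cell (1,s): −0.08·ln0.08 = 0.2021
  cell (2,r): −0.13·ln0.13 = 0.2652
  cell (2,s): −0.33·ln0.33 = 0.3659
Sum = 1.653 nats.

1.653 nats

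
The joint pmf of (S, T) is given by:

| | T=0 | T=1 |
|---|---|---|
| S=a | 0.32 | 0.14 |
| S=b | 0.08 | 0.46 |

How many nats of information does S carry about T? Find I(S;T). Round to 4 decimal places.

Marginals: p(S) = (0.4600, 0.5400), p(T) = (0.4000, 0.6000).
I(S;T) = Σ p(x,y)·ln[p(x,y)/(p(x)p(y))].
  (a,0): 0.32·ln(1.7391) = 0.17708
  (a,1): 0.14·ln(0.5072) = -0.09503
  (b,0): 0.08·ln(0.3704) = -0.07946
  (b,1): 0.46·ln(1.4198) = 0.16122
Sum = 0.1638 nats.

0.1638 nats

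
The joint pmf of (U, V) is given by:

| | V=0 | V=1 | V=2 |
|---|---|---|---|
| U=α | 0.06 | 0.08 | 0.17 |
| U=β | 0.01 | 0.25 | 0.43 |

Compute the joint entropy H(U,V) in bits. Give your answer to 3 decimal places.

2.060 bits

H(U,V) = −Σ p(x,y)·log₂ p(x,y) over all 6 cells.
  cell (α,0): −0.06·log₂0.06 = 0.2435
  cell (α,1): −0.08·log₂0.08 = 0.2915
  cell (α,2): −0.17·log₂0.17 = 0.4346
  cell (β,0): −0.01·log₂0.01 = 0.0664
  cell (β,1): −0.25·log₂0.25 = 0.5000
  cell (β,2): −0.43·log₂0.43 = 0.5236
Sum = 2.060 bits.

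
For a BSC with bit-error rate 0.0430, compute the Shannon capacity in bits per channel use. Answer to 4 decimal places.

Binary symmetric channel: C = 1 − h₂(ε) where h₂ is the binary entropy function.
h₂(0.0430) = −0.0430·log₂0.0430 − 0.9570·log₂0.9570 = 0.2559.
C = 1 − 0.2559 = 0.7441 bits per channel use.

0.7441 bits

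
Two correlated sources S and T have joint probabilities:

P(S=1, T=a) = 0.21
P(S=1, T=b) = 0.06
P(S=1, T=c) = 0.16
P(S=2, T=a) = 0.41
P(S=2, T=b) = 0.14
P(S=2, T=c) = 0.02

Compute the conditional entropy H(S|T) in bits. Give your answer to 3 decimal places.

0.839 bits

Chain rule: H(S|T) = H(S,T) − H(T).
Marginals: p(S) = (0.4300, 0.5700), p(T) = (0.6200, 0.2000, 0.1800).
H(S,T) = 2.1767 bits; H(T) = 1.3373 bits.
H(S|T) = 2.1767 − 1.3373 = 0.839 bits.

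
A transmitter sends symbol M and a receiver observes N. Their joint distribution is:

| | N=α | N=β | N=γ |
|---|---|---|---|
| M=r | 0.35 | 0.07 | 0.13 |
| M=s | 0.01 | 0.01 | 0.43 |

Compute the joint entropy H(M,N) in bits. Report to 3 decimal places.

H(M,N) = −Σ p(x,y)·log₂ p(x,y) over all 6 cells.
  cell (r,α): −0.35·log₂0.35 = 0.5301
  cell (r,β): −0.07·log₂0.07 = 0.2686
  cell (r,γ): −0.13·log₂0.13 = 0.3826
  cell (s,α): −0.01·log₂0.01 = 0.0664
  cell (s,β): −0.01·log₂0.01 = 0.0664
  cell (s,γ): −0.43·log₂0.43 = 0.5236
Sum = 1.838 bits.

1.838 bits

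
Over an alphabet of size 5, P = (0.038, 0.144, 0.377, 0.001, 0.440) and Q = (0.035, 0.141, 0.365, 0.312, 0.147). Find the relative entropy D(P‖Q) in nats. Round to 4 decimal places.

0.4950 nats

D(P‖Q) = Σ p·ln(p/q).
  0.038·ln(0.038/0.035) = 0.00313
  0.144·ln(0.144/0.141) = 0.00303
  0.377·ln(0.377/0.365) = 0.01220
  0.001·ln(0.001/0.312) = -0.00574
  0.440·ln(0.440/0.147) = 0.48239
D(P‖Q) = 0.4950 nats.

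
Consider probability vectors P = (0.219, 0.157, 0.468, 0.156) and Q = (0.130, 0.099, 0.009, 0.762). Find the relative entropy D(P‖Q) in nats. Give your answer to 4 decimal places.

1.7884 nats

D(P‖Q) = Σ p·ln(p/q).
  0.219·ln(0.219/0.130) = 0.11422
  0.157·ln(0.157/0.099) = 0.07240
  0.468·ln(0.468/0.009) = 1.84918
  0.156·ln(0.156/0.762) = -0.24743
D(P‖Q) = 1.7884 nats.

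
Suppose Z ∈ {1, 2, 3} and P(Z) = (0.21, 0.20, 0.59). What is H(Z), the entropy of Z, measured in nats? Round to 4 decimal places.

0.9609 nats

H(Z) = −Σ p·ln p.
  −(0.21)·ln(0.21) = 0.32774
  −(0.20)·ln(0.20) = 0.32189
  −(0.59)·ln(0.59) = 0.31130
Sum: 0.32774 + 0.32189 + 0.31130 = 0.9609 nats.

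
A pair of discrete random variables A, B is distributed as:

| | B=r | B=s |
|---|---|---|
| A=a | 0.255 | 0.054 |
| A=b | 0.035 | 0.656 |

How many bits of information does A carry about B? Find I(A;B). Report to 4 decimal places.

Marginals: p(A) = (0.3090, 0.6910), p(B) = (0.2900, 0.7100).
I(A;B) = Σ p(x,y)·log₂[p(x,y)/(p(x)p(y))].
  (a,r): 0.255·log₂(2.8457) = 0.38474
  (a,s): 0.054·log₂(0.2461) = -0.10921
  (b,r): 0.035·log₂(0.1747) = -0.08811
  (b,s): 0.656·log₂(1.3371) = 0.27494
Sum = 0.4624 bits.

0.4624 bits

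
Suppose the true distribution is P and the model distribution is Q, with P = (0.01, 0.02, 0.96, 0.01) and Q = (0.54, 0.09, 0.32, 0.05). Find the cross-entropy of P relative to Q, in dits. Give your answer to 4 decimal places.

0.5117 dits

H(P,Q) = −Σ p·log₁₀ q.
  −0.01·log₁₀(0.54) = 0.00268
  −0.02·log₁₀(0.09) = 0.02092
  −0.96·log₁₀(0.32) = 0.47506
  −0.01·log₁₀(0.05) = 0.01301
H(P,Q) = 0.5117 dits.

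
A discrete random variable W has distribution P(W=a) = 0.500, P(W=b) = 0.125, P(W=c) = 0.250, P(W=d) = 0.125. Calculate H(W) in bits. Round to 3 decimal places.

H(W) = −Σ p·log₂ p.
  −(0.500)·log₂(0.500) = 0.5000
  −(0.125)·log₂(0.125) = 0.3750
  −(0.250)·log₂(0.250) = 0.5000
  −(0.125)·log₂(0.125) = 0.3750
Sum: 0.5000 + 0.3750 + 0.5000 + 0.3750 = 1.750 bits.

1.750 bits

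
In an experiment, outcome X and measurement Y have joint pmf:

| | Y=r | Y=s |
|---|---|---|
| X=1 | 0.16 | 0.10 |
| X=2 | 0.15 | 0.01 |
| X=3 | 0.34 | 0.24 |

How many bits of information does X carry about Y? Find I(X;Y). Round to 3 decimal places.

0.063 bits

Marginals: p(X) = (0.2600, 0.1600, 0.5800), p(Y) = (0.6500, 0.3500).
I(X;Y) = H(X) + H(Y) − H(X,Y).
H(X) = 1.3841, H(Y) = 0.9341, H(X,Y) = 2.2555.
I(X;Y) = 1.3841 + 0.9341 − 2.2555 = 0.063 bits.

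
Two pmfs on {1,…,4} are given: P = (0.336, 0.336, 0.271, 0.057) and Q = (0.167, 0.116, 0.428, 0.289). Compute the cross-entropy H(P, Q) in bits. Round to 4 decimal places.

2.3457 bits

H(P,Q) = −Σ p·log₂ q.
  −0.336·log₂(0.167) = 0.86758
  −0.336·log₂(0.116) = 1.04422
  −0.271·log₂(0.428) = 0.33179
  −0.057·log₂(0.289) = 0.10208
H(P,Q) = 2.3457 bits.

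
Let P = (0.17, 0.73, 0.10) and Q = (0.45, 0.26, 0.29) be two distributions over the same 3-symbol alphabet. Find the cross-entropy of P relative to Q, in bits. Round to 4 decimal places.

H(P,Q) = −Σ p·log₂ q.
  −0.17·log₂(0.45) = 0.19584
  −0.73·log₂(0.26) = 1.41869
  −0.10·log₂(0.29) = 0.17859
H(P,Q) = 1.7931 bits.

1.7931 bits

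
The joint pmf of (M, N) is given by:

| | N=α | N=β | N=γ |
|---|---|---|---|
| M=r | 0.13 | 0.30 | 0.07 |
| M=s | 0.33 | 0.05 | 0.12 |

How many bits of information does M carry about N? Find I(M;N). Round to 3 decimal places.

0.217 bits

Marginals: p(M) = (0.5000, 0.5000), p(N) = (0.4600, 0.3500, 0.1900).
I(M;N) = Σ p(x,y)·log₂[p(x,y)/(p(x)p(y))].
  (r,α): 0.13·log₂(0.5652) = -0.1070
  (r,β): 0.30·log₂(1.7143) = 0.2333
  (r,γ): 0.07·log₂(0.7368) = -0.0308
  (s,α): 0.33·log₂(1.4348) = 0.1719
  (s,β): 0.05·log₂(0.2857) = -0.0904
  (s,γ): 0.12·log₂(1.2632) = 0.0404
Sum = 0.217 bits.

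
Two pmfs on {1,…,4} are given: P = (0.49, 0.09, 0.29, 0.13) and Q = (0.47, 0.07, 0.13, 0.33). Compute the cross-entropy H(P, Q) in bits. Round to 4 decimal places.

1.9405 bits

H(P,Q) = −Σ p·log₂ q.
  −0.49·log₂(0.47) = 0.53374
  −0.09·log₂(0.07) = 0.34529
  −0.29·log₂(0.13) = 0.85359
  −0.13·log₂(0.33) = 0.20793
H(P,Q) = 1.9405 bits.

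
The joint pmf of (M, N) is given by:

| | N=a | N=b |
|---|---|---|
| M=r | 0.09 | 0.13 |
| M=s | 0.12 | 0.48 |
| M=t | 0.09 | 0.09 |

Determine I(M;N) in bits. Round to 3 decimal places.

0.053 bits

Marginals: p(M) = (0.2200, 0.6000, 0.1800), p(N) = (0.3000, 0.7000).
I(M;N) = Σ p(x,y)·log₂[p(x,y)/(p(x)p(y))].
  (r,a): 0.09·log₂(1.3636) = 0.0403
  (r,b): 0.13·log₂(0.8442) = -0.0318
  (s,a): 0.12·log₂(0.6667) = -0.0702
  (s,b): 0.48·log₂(1.1429) = 0.0925
  (t,a): 0.09·log₂(1.6667) = 0.0663
  (t,b): 0.09·log₂(0.7143) = -0.0437
Sum = 0.053 bits.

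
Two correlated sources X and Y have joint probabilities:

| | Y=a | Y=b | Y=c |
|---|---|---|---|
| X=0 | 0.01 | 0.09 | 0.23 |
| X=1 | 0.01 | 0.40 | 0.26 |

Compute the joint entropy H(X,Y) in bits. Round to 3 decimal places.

H(X,Y) = −Σ p(x,y)·log₂ p(x,y) over all 6 cells.
  cell (0,a): −0.01·log₂0.01 = 0.0664
  cell (0,b): −0.09·log₂0.09 = 0.3127
  cell (0,c): −0.23·log₂0.23 = 0.4877
  cell (1,a): −0.01·log₂0.01 = 0.0664
  cell (1,b): −0.40·log₂0.40 = 0.5288
  cell (1,c): −0.26·log₂0.26 = 0.5053
Sum = 1.967 bits.

1.967 bits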